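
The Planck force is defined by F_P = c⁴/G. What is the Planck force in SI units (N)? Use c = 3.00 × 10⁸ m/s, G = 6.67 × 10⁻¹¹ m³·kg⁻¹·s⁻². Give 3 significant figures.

1.21 × 10⁴⁴ N

F_P = c⁴/G
  = 8.10 × 10³³ / 6.67 × 10⁻¹¹
  = 1.21 × 10⁴⁴ N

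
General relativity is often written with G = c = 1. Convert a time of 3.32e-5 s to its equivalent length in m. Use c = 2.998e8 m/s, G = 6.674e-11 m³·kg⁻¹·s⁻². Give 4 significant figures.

Time → length via c.
3.32e-5 s × (c) = 9.953e3 m

9.953e3 m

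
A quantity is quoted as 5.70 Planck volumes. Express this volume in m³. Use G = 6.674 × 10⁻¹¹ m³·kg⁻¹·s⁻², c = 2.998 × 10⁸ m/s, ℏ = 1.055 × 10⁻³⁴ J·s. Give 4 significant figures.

2.408 × 10⁻¹⁰⁴ m³

One Planck volume: V_P = (ℏG/c³)^(3/2) = 4.224 × 10⁻¹⁰⁵ m³.
5.70 × 4.224 × 10⁻¹⁰⁵ m³ = 2.408 × 10⁻¹⁰⁴ m³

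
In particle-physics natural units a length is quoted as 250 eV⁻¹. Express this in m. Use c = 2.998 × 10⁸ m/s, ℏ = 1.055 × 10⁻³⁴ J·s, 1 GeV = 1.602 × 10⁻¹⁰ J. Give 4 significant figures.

4.936 × 10⁻⁵ m

A length is [E]⁻¹ in ℏ=c=1; restore one factor of ℏc.
1 GeV⁻¹ → ℏc × (1 GeV in J)⁻¹ = 1.974 × 10⁻¹⁶ m.
Convert the energy scale: 250 eV⁻¹ = 2.50 × 10¹¹ GeV⁻¹.
Result: 2.50 × 10¹¹ × 1.974 × 10⁻¹⁶ = 4.936 × 10⁻⁵ m.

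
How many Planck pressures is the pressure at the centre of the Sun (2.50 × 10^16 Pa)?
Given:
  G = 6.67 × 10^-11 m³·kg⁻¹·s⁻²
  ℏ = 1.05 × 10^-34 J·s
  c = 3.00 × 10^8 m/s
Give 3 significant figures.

Planck pressure: p_P = c⁷/(ℏG²) = 4.68 × 10^113 Pa.
2.50 × 10^16 / 4.68 × 10^113 = 5.34 × 10^-98

5.34 × 10^-98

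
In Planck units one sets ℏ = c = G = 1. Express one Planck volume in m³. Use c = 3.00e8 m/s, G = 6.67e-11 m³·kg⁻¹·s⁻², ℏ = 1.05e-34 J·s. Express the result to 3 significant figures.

4.18e-105 m³

V_P = (ℏG/c³)^(3/2)
  = √(1.75e-209)
  = 4.18e-105 m³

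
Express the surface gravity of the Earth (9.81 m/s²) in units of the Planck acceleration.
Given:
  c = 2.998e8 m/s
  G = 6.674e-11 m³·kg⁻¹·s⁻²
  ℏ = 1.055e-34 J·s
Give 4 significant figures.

1.764e-51

Planck acceleration: a_P = √(c⁷/(ℏG)) = 5.560e51 m/s².
9.81 / 5.560e51 = 1.764e-51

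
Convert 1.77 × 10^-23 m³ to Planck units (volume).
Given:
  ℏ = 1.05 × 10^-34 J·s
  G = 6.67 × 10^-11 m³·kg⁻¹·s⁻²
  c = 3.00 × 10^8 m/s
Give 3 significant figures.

Planck volume: V_P = (ℏG/c³)^(3/2) = 4.18 × 10^-105 m³.
1.77 × 10^-23 / 4.18 × 10^-105 = 4.24 × 10^81

4.24 × 10^81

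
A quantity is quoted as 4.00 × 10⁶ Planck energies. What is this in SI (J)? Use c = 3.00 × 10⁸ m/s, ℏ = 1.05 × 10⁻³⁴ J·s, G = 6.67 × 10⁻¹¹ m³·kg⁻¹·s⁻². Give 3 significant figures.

7.82 × 10¹⁵ J

One Planck energy: E_P = √(ℏc⁵/G) = 1.96 × 10⁹ J.
4.00 × 10⁶ × 1.96 × 10⁹ J = 7.82 × 10¹⁵ J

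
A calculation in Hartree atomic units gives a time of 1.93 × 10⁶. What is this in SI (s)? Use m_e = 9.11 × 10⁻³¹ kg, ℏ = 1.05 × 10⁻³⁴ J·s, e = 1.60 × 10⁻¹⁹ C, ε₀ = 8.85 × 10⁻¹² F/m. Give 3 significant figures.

4.63 × 10⁻¹¹ s

One atomic unit of time: τ_au = (4πε₀)²ℏ³/(m_e e⁴) = 2.40 × 10⁻¹⁷ s.
1.93 × 10⁶ × 2.40 × 10⁻¹⁷ s = 4.63 × 10⁻¹¹ s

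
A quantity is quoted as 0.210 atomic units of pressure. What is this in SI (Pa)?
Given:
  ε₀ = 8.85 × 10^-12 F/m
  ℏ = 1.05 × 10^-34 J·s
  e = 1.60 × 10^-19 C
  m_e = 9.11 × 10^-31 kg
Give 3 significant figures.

One atomic unit of pressure: P_au = E_h/a₀³ = m_e⁴e¹⁰/((4πε₀)⁵ℏ⁸) = 3.01 × 10^13 Pa.
0.210 × 3.01 × 10^13 Pa = 6.33 × 10^12 Pa

6.33 × 10^12 Pa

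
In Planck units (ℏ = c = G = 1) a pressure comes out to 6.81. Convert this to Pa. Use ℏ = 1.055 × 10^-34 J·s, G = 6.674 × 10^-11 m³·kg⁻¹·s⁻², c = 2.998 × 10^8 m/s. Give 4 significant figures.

3.155 × 10^114 Pa

One Planck pressure: p_P = c⁷/(ℏG²) = 4.632 × 10^113 Pa.
6.81 × 4.632 × 10^113 Pa = 3.155 × 10^114 Pa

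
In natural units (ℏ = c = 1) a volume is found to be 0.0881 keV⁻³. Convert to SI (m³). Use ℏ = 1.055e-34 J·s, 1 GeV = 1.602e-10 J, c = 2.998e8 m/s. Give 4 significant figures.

Volume is [L]³ = [E]⁻³·(ℏc)³.
1 GeV⁻³ → (ℏc)³ × (1 GeV in J)⁻³ = 7.696e-48 m³.
Convert the energy scale: 0.0881 keV⁻³ = 8.81e16 GeV⁻³.
Result: 8.81e16 × 7.696e-48 = 6.780e-31 m³.

6.780e-31 m³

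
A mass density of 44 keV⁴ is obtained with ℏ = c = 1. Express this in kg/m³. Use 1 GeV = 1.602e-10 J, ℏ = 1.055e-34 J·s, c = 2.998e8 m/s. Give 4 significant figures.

0.01019 kg/m³

Mass density is [E]/(c²[L]³) = [E]⁴/(ℏ³c⁵).
1 GeV⁴ → 1/(ℏ³c⁵) × (1 GeV in J)⁴ = 2.316e20 kg/m³.
Convert the energy scale: 44 keV⁴ = 4.40e-23 GeV⁴.
Result: 4.40e-23 × 2.316e20 = 0.01019 kg/m³.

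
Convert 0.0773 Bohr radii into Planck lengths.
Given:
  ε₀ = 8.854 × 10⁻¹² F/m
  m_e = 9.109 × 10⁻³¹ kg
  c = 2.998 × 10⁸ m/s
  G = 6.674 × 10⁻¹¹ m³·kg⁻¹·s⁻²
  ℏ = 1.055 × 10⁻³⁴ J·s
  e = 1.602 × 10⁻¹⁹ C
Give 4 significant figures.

Bohr radius: a₀ = 4πε₀ℏ²/(m_e e²) = 5.297 × 10⁻¹¹ m
Planck length: ℓ_P = √(ℏG/c³) = 1.616 × 10⁻³⁵ m
0.0773 × 5.297 × 10⁻¹¹ / 1.616 × 10⁻³⁵ = 2.533 × 10²³

2.533 × 10²³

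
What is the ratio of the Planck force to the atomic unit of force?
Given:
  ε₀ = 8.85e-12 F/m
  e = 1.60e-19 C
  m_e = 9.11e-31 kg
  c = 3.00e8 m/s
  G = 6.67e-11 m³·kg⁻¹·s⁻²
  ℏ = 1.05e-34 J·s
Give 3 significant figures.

Planck force: F_P = c⁴/G = 1.21e44 N
atomic unit of force: F_au = E_h/a₀ = m_e²e⁶/((4πε₀)³ℏ⁴) = 8.33e-8 N
ratio = 1.21e44 / 8.33e-8 = 1.46e51

1.46e51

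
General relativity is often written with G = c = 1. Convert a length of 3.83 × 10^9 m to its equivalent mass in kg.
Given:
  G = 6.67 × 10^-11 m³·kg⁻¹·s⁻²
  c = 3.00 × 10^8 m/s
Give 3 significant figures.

5.17 × 10^36 kg

Length → mass via c²/G.
3.83 × 10^9 m × (c²/G) = 5.17 × 10^36 kg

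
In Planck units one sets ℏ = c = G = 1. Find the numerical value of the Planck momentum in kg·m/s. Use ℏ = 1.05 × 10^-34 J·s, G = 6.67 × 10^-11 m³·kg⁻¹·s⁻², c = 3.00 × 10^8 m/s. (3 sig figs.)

6.52 kg·m/s

p_P = √(ℏc³/G)
  = √(42.5)
  = 6.52 kg·m/s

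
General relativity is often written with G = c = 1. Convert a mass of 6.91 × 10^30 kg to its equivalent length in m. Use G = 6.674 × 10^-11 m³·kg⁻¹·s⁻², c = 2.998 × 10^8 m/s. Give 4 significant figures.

In G = c = 1 units mass has dimensions of length; the conversion factor is G/c².
6.91 × 10^30 kg × (G/c²) = 5.131 × 10^3 m

5.131 × 10^3 m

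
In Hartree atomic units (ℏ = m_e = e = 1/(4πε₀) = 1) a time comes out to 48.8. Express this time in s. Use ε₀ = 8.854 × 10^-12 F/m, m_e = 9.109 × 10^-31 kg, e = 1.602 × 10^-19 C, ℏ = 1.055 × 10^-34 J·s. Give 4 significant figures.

One atomic unit of time: τ_au = (4πε₀)²ℏ³/(m_e e⁴) = 2.423 × 10^-17 s.
48.8 × 2.423 × 10^-17 s = 1.182 × 10^-15 s

1.182 × 10^-15 s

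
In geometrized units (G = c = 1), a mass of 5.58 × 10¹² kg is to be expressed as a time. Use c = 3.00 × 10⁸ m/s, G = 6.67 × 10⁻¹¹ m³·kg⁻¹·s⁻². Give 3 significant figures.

Mass → time via G/c³.
5.58 × 10¹² kg × (G/c³) = 1.38 × 10⁻²³ s

1.38 × 10⁻²³ s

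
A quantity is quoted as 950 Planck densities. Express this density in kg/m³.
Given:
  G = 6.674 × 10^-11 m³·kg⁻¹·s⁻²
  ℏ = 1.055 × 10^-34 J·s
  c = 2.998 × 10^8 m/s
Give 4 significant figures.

One Planck density: ρ_P = c⁵/(ℏG²) = 5.154 × 10^96 kg/m³.
950 × 5.154 × 10^96 kg/m³ = 4.896 × 10^99 kg/m³

4.896 × 10^99 kg/m³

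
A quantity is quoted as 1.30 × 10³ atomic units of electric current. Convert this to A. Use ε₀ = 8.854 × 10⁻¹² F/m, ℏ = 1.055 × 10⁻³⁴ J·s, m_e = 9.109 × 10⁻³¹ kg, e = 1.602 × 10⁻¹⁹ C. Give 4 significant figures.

One atomic unit of electric current: I_au = e E_h/ℏ = m_e e⁵/((4πε₀)²ℏ³) = 6.612 × 10⁻³ A.
1.30 × 10³ × 6.612 × 10⁻³ A = 8.595 A

8.595 A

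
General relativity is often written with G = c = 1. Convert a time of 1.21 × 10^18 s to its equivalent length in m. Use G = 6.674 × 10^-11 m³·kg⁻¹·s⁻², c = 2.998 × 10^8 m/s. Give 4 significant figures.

3.628 × 10^26 m

Time → length via c.
1.21 × 10^18 s × (c) = 3.628 × 10^26 m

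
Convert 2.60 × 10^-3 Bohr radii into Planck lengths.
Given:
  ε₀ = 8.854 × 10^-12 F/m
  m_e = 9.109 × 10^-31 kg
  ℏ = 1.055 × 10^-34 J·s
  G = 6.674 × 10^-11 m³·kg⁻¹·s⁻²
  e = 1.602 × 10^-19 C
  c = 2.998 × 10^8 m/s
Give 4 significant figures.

Bohr radius: a₀ = 4πε₀ℏ²/(m_e e²) = 5.297 × 10^-11 m
Planck length: ℓ_P = √(ℏG/c³) = 1.616 × 10^-35 m
2.60 × 10^-3 × 5.297 × 10^-11 / 1.616 × 10^-35 = 8.520 × 10^21

8.520 × 10^21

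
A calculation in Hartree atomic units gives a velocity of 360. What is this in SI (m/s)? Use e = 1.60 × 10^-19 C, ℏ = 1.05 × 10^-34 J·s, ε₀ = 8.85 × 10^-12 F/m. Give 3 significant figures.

One atomic unit of velocity: v_au = e²/(4πε₀ℏ) = 2.19 × 10^6 m/s.
360 × 2.19 × 10^6 m/s = 7.89 × 10^8 m/s

7.89 × 10^8 m/s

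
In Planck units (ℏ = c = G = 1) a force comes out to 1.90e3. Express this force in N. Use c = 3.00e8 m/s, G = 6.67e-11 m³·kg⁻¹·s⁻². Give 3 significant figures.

One Planck force: F_P = c⁴/G = 1.21e44 N.
1.90e3 × 1.21e44 N = 2.31e47 N

2.31e47 N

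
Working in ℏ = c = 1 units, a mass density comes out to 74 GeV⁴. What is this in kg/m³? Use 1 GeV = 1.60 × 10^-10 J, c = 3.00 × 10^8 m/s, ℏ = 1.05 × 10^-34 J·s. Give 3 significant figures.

1.72 × 10^22 kg/m³

Mass density is [E]/(c²[L]³) = [E]⁴/(ℏ³c⁵).
1 GeV⁴ → 1/(ℏ³c⁵) × (1 GeV in J)⁴ = 2.33 × 10^20 kg/m³.
Result: 74 × 2.33 × 10^20 = 1.72 × 10^22 kg/m³.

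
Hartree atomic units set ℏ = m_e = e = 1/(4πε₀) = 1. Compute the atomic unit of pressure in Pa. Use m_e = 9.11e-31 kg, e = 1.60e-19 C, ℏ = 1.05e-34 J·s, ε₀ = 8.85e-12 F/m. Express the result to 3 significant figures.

Dimensional analysis gives P_au = E_h/a₀³ = m_e⁴e¹⁰/((4πε₀)⁵ℏ⁸).
E_h = 4.38e-18 J
a₀ = 5.26e-11 m
E_h/a₀³ = 3.01e13 Pa

3.01e13 Pa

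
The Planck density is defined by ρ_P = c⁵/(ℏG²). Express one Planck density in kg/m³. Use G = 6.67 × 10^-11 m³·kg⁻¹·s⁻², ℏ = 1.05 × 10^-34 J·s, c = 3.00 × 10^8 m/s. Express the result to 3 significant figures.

ρ_P = c⁵/(ℏG²)
  = 2.43 × 10^42 / 4.67 × 10^-55
  = 5.20 × 10^96 kg/m³

5.20 × 10^96 kg/m³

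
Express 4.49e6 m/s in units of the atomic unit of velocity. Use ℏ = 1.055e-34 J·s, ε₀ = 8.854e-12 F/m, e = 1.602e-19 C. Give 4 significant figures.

2.054

atomic unit of velocity: v_au = e²/(4πε₀ℏ) = 2.186e6 m/s.
4.49e6 / 2.186e6 = 2.054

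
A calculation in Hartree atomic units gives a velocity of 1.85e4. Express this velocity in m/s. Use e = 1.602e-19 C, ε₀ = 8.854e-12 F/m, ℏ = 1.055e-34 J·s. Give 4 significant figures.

One atomic unit of velocity: v_au = e²/(4πε₀ℏ) = 2.186e6 m/s.
1.85e4 × 2.186e6 m/s = 4.045e10 m/s

4.045e10 m/s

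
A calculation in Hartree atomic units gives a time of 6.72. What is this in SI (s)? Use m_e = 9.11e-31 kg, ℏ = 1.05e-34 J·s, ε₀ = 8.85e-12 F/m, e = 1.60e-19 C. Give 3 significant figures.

One atomic unit of time: τ_au = (4πε₀)²ℏ³/(m_e e⁴) = 2.40e-17 s.
6.72 × 2.40e-17 s = 1.61e-16 s

1.61e-16 s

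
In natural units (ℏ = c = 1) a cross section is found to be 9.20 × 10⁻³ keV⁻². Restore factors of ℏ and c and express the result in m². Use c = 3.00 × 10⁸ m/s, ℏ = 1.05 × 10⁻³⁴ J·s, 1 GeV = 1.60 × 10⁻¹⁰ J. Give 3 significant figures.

3.57 × 10⁻²² m²

Area is [L]² = [E]⁻²·(ℏc)²; restore (ℏc)².
1 GeV⁻² → (ℏc)² × (1 GeV in J)⁻² = 3.88 × 10⁻³² m².
Convert the energy scale: 9.20 × 10⁻³ keV⁻² = 9.20 × 10⁹ GeV⁻².
Result: 9.20 × 10⁹ × 3.88 × 10⁻³² = 3.57 × 10⁻²² m².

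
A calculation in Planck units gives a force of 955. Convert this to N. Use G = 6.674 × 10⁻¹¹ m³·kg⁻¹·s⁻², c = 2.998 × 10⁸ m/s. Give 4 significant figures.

One Planck force: F_P = c⁴/G = 1.210 × 10⁴⁴ N.
955 × 1.210 × 10⁴⁴ N = 1.156 × 10⁴⁷ N

1.156 × 10⁴⁷ N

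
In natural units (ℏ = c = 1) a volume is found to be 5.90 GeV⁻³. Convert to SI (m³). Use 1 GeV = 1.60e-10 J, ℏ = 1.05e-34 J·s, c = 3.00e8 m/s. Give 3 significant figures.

Volume is [L]³ = [E]⁻³·(ℏc)³.
1 GeV⁻³ → (ℏc)³ × (1 GeV in J)⁻³ = 7.63e-48 m³.
Result: 5.90 × 7.63e-48 = 4.50e-47 m³.

4.50e-47 m³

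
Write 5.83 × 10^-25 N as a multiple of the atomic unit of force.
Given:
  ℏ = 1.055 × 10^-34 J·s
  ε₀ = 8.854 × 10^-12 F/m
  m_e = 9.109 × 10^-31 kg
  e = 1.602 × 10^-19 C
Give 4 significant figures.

7.093 × 10^-18

atomic unit of force: F_au = E_h/a₀ = m_e²e⁶/((4πε₀)³ℏ⁴) = 8.220 × 10^-8 N.
5.83 × 10^-25 / 8.220 × 10^-8 = 7.093 × 10^-18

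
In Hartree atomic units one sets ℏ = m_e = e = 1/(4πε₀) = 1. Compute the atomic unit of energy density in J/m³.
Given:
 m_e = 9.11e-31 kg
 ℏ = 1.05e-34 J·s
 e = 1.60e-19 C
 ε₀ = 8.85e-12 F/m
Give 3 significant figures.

u_au = E_h/a₀³ = m_e⁴e¹⁰/((4πε₀)⁵ℏ⁸)
E_h = 4.38e-18 J
a₀ = 5.26e-11 m
E_h/a₀³ = 3.01e13 J/m³

3.01e13 J/m³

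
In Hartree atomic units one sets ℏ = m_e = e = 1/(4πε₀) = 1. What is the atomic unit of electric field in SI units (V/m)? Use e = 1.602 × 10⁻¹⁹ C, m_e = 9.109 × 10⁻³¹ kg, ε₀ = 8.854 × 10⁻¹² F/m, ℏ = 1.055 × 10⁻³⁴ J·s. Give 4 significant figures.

E_au = E_h/(e a₀) = m_e²e⁵/((4πε₀)³ℏ⁴)
E_h = 4.354 × 10⁻¹⁸ J
a₀ = 5.297 × 10⁻¹¹ m
E_h/(e·a₀) = 5.131 × 10¹¹ V/m

5.131 × 10¹¹ V/m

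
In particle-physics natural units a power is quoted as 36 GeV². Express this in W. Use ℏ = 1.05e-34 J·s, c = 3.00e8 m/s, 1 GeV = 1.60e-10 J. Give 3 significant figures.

8.78e15 W

Power is [E]/[T] = [E]²/ℏ.
1 GeV² → 1/ℏ × (1 GeV in J)² = 2.44e14 W.
Result: 36 × 2.44e14 = 8.78e15 W.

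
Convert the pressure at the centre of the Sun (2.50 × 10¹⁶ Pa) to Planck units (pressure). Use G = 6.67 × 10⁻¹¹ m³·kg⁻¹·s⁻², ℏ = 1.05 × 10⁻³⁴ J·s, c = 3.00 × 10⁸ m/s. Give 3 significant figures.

5.34 × 10⁻⁹⁸

Planck pressure: p_P = c⁷/(ℏG²) = 4.68 × 10¹¹³ Pa.
2.50 × 10¹⁶ / 4.68 × 10¹¹³ = 5.34 × 10⁻⁹⁸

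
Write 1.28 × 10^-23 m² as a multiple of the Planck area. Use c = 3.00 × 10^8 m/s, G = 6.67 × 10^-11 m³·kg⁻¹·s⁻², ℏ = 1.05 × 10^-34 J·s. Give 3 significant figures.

4.93 × 10^46

Planck area: A_P = ℏG/c³ = 2.59 × 10^-70 m².
1.28 × 10^-23 / 2.59 × 10^-70 = 4.93 × 10^46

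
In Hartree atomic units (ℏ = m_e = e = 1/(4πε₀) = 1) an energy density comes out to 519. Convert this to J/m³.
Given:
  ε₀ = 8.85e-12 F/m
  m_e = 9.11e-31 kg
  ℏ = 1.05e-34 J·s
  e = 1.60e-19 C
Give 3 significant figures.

One atomic unit of energy density: u_au = E_h/a₀³ = m_e⁴e¹⁰/((4πε₀)⁵ℏ⁸) = 3.01e13 J/m³.
519 × 3.01e13 J/m³ = 1.56e16 J/m³

1.56e16 J/m³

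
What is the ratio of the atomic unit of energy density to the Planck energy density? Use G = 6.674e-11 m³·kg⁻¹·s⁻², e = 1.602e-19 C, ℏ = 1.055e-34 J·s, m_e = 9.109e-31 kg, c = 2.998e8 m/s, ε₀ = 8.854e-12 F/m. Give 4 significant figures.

atomic unit of energy density: u_au = E_h/a₀³ = m_e⁴e¹⁰/((4πε₀)⁵ℏ⁸) = 2.929e13 J/m³
Planck energy density: u_P = c⁷/(ℏG²) = 4.632e113 J/m³
ratio = 2.929e13 / 4.632e113 = 6.323e-101

6.323e-101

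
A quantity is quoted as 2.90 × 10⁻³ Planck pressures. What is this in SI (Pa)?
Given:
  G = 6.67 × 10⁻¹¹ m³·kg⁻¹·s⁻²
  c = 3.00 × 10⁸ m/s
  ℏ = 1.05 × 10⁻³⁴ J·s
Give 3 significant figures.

One Planck pressure: p_P = c⁷/(ℏG²) = 4.68 × 10¹¹³ Pa.
2.90 × 10⁻³ × 4.68 × 10¹¹³ Pa = 1.36 × 10¹¹¹ Pa

1.36 × 10¹¹¹ Pa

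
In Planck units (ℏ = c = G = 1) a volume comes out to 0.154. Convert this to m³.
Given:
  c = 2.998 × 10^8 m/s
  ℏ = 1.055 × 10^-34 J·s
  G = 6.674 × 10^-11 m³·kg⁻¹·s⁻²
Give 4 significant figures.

6.505 × 10^-106 m³

One Planck volume: V_P = (ℏG/c³)^(3/2) = 4.224 × 10^-105 m³.
0.154 × 4.224 × 10^-105 m³ = 6.505 × 10^-106 m³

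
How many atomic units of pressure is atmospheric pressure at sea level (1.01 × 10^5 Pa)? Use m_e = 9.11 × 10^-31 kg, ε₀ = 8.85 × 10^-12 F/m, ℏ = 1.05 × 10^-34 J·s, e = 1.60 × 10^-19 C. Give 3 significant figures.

3.35 × 10^-9

atomic unit of pressure: P_au = E_h/a₀³ = m_e⁴e¹⁰/((4πε₀)⁵ℏ⁸) = 3.01 × 10^13 Pa.
1.01 × 10^5 / 3.01 × 10^13 = 3.35 × 10^-9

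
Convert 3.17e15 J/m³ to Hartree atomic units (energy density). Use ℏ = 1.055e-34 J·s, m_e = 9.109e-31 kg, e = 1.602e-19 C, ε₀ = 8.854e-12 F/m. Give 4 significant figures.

atomic unit of energy density: u_au = E_h/a₀³ = m_e⁴e¹⁰/((4πε₀)⁵ℏ⁸) = 2.929e13 J/m³.
3.17e15 / 2.929e13 = 108.2

108.2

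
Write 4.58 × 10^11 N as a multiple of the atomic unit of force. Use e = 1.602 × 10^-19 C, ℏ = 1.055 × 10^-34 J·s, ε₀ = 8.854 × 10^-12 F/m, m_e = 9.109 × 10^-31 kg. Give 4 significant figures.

atomic unit of force: F_au = E_h/a₀ = m_e²e⁶/((4πε₀)³ℏ⁴) = 8.220 × 10^-8 N.
4.58 × 10^11 / 8.220 × 10^-8 = 5.572 × 10^18

5.572 × 10^18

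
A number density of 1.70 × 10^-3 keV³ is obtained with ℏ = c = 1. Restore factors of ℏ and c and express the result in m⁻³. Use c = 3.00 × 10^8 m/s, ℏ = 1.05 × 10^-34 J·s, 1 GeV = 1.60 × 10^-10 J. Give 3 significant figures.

Number density is [L]⁻³ = [E]³/(ℏc)³.
1 GeV³ → 1/(ℏc)³ × (1 GeV in J)³ = 1.31 × 10^47 m⁻³.
Convert the energy scale: 1.70 × 10^-3 keV³ = 1.70 × 10^-21 GeV³.
Result: 1.70 × 10^-21 × 1.31 × 10^47 = 2.23 × 10^26 m⁻³.

2.23 × 10^26 m⁻³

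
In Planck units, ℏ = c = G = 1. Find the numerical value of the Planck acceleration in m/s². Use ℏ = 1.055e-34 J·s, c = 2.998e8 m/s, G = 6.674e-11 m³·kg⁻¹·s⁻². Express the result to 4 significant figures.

5.560e51 m/s²

From ℏ = c = G = 1 the acceleration scale is a_P = √(c⁷/(ℏG)).
  = √(3.092e103)
  = 5.560e51 m/s²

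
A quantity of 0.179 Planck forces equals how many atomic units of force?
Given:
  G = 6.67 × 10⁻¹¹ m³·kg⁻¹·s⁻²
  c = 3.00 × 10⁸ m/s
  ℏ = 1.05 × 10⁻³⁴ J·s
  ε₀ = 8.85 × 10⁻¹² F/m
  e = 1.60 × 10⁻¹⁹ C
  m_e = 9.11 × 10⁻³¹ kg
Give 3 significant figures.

2.61 × 10⁵⁰

Planck force: F_P = c⁴/G = 1.21 × 10⁴⁴ N
atomic unit of force: F_au = E_h/a₀ = m_e²e⁶/((4πε₀)³ℏ⁴) = 8.33 × 10⁻⁸ N
0.179 × 1.21 × 10⁴⁴ / 8.33 × 10⁻⁸ = 2.61 × 10⁵⁰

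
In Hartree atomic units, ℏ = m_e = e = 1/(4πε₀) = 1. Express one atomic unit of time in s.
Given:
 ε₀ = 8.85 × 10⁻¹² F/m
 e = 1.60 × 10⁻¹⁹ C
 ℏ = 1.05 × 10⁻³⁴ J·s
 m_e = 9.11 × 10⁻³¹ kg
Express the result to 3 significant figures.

2.40 × 10⁻¹⁷ s

From ℏ = m_e = e = 1/(4πε₀) = 1 the time scale is τ_au = (4πε₀)²ℏ³/(m_e e⁴).
E_h = 4.38 × 10⁻¹⁸ J
ℏ/E_h = 2.40 × 10⁻¹⁷ s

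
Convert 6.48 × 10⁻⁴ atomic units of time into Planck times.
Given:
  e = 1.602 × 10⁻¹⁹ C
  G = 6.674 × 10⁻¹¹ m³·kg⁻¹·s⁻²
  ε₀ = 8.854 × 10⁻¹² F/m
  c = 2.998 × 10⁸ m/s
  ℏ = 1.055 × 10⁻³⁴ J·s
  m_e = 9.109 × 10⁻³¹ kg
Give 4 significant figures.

2.912 × 10²³

atomic unit of time: τ_au = (4πε₀)²ℏ³/(m_e e⁴) = 2.423 × 10⁻¹⁷ s
Planck time: t_P = √(ℏG/c⁵) = 5.392 × 10⁻⁴⁴ s
6.48 × 10⁻⁴ × 2.423 × 10⁻¹⁷ / 5.392 × 10⁻⁴⁴ = 2.912 × 10²³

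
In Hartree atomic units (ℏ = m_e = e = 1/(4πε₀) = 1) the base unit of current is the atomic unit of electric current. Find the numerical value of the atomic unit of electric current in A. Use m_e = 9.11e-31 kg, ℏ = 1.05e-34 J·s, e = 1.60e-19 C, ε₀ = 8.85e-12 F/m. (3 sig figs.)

6.67e-3 A

I_au = e E_h/ℏ = m_e e⁵/((4πε₀)²ℏ³)
E_h = 4.38e-18 J
e·E_h/ℏ = 6.67e-3 A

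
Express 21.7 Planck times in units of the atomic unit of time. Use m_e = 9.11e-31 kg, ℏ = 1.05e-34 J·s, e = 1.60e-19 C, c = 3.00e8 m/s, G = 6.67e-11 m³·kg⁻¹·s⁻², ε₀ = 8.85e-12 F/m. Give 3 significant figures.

Planck time: t_P = √(ℏG/c⁵) = 5.37e-44 s
atomic unit of time: τ_au = (4πε₀)²ℏ³/(m_e e⁴) = 2.40e-17 s
21.7 × 5.37e-44 / 2.40e-17 = 4.86e-26

4.86e-26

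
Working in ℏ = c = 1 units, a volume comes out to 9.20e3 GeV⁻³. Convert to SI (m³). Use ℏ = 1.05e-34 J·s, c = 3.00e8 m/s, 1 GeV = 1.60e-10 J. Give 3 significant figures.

7.02e-44 m³

Volume is [L]³ = [E]⁻³·(ℏc)³.
1 GeV⁻³ → (ℏc)³ × (1 GeV in J)⁻³ = 7.63e-48 m³.
Result: 9.20e3 × 7.63e-48 = 7.02e-44 m³.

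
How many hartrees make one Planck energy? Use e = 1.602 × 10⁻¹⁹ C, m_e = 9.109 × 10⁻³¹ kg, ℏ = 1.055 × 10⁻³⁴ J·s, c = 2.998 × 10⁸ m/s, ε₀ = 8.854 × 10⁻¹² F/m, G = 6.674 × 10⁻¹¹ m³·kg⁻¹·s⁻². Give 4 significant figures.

Planck energy: E_P = √(ℏc⁵/G) = 1.957 × 10⁹ J
hartree: E_h = m_e e⁴/(4πε₀ℏ)² = 4.354 × 10⁻¹⁸ J
ratio = 1.957 × 10⁹ / 4.354 × 10⁻¹⁸ = 4.494 × 10²⁶

4.494 × 10²⁶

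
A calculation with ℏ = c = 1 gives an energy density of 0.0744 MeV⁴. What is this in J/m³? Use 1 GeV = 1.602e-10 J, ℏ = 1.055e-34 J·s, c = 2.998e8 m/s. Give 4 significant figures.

1.549e24 J/m³

[E]/[L]³ = [E]⁴/(ℏc)³; restore (ℏc)⁻³.
1 GeV⁴ → 1/(ℏc)³ × (1 GeV in J)⁴ = 2.082e37 J/m³.
Convert the energy scale: 0.0744 MeV⁴ = 7.44e-14 GeV⁴.
Result: 7.44e-14 × 2.082e37 = 1.549e24 J/m³.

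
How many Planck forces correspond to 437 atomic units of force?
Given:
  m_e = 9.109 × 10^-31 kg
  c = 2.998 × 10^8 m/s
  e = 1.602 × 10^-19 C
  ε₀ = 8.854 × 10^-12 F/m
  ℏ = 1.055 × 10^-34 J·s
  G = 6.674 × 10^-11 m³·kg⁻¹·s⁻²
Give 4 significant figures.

2.968 × 10^-49

atomic unit of force: F_au = E_h/a₀ = m_e²e⁶/((4πε₀)³ℏ⁴) = 8.220 × 10^-8 N
Planck force: F_P = c⁴/G = 1.210 × 10^44 N
437 × 8.220 × 10^-8 / 1.210 × 10^44 = 2.968 × 10^-49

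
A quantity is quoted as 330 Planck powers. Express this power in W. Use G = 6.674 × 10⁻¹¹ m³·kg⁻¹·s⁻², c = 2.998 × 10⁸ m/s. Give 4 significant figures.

One Planck power: P_P = c⁵/G = 3.629 × 10⁵² W.
330 × 3.629 × 10⁵² W = 1.198 × 10⁵⁵ W

1.198 × 10⁵⁵ W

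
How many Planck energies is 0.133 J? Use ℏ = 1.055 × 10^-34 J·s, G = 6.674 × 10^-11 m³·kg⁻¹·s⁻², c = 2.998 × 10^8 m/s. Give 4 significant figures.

Planck energy: E_P = √(ℏc⁵/G) = 1.957 × 10^9 J.
0.133 / 1.957 × 10^9 = 6.797 × 10^-11

6.797 × 10^-11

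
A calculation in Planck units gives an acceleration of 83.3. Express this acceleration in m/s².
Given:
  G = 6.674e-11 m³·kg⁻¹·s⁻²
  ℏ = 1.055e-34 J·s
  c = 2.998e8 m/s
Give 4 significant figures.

One Planck acceleration: a_P = √(c⁷/(ℏG)) = 5.560e51 m/s².
83.3 × 5.560e51 m/s² = 4.632e53 m/s²

4.632e53 m/s²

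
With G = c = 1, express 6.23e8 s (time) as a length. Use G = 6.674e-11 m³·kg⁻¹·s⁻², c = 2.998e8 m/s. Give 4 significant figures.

1.868e17 m

Time → length via c.
6.23e8 s × (c) = 1.868e17 m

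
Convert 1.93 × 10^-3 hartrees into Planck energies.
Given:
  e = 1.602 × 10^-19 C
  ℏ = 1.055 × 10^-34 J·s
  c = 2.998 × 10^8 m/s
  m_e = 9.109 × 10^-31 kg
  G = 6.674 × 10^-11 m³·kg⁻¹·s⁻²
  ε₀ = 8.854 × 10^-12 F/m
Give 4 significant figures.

hartree: E_h = m_e e⁴/(4πε₀ℏ)² = 4.354 × 10^-18 J
Planck energy: E_P = √(ℏc⁵/G) = 1.957 × 10^9 J
1.93 × 10^-3 × 4.354 × 10^-18 / 1.957 × 10^9 = 4.295 × 10^-30

4.295 × 10^-30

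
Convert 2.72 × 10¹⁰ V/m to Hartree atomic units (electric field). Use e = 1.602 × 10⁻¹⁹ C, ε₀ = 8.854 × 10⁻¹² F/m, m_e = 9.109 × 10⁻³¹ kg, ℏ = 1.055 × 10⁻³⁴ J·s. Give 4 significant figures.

atomic unit of electric field: E_au = E_h/(e a₀) = m_e²e⁵/((4πε₀)³ℏ⁴) = 5.131 × 10¹¹ V/m.
2.72 × 10¹⁰ / 5.131 × 10¹¹ = 0.05301

0.05301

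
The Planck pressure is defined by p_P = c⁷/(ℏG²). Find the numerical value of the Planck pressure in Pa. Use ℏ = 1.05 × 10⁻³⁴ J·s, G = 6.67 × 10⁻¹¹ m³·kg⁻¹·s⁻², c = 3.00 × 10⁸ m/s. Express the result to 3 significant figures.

4.68 × 10¹¹³ Pa

p_P = c⁷/(ℏG²)
  = 2.19 × 10⁵⁹ / 4.67 × 10⁻⁵⁵
  = 4.68 × 10¹¹³ Pa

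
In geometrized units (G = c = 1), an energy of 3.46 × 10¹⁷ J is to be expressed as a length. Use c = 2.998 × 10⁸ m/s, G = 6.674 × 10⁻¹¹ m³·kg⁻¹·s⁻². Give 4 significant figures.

2.858 × 10⁻²⁷ m

Energy → length via G/c⁴.
3.46 × 10¹⁷ J × (G/c⁴) = 2.858 × 10⁻²⁷ m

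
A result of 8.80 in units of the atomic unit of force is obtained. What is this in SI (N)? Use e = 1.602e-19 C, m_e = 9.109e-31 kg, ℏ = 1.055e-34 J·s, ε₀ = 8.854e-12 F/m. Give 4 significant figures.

One atomic unit of force: F_au = E_h/a₀ = m_e²e⁶/((4πε₀)³ℏ⁴) = 8.220e-8 N.
8.80 × 8.220e-8 N = 7.233e-7 N

7.233e-7 N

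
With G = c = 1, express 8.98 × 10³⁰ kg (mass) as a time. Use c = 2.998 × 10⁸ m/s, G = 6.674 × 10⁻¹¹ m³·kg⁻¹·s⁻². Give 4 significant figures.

Mass → time via G/c³.
8.98 × 10³⁰ kg × (G/c³) = 2.224 × 10⁻⁵ s

2.224 × 10⁻⁵ s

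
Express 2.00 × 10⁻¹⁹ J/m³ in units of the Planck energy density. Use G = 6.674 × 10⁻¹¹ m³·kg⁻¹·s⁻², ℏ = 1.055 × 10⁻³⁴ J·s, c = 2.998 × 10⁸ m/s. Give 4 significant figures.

4.318 × 10⁻¹³³

Planck energy density: u_P = c⁷/(ℏG²) = 4.632 × 10¹¹³ J/m³.
2.00 × 10⁻¹⁹ / 4.632 × 10¹¹³ = 4.318 × 10⁻¹³³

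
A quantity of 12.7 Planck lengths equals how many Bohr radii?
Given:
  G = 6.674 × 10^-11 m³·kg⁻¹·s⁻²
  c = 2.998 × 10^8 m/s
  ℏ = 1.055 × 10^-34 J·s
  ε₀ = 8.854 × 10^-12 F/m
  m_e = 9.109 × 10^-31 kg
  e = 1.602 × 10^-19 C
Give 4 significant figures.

3.875 × 10^-24

Planck length: ℓ_P = √(ℏG/c³) = 1.616 × 10^-35 m
Bohr radius: a₀ = 4πε₀ℏ²/(m_e e²) = 5.297 × 10^-11 m
12.7 × 1.616 × 10^-35 / 5.297 × 10^-11 = 3.875 × 10^-24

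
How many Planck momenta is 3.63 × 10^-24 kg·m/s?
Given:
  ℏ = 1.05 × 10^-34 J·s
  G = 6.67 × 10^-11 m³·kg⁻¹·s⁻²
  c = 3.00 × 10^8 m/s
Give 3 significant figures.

5.57 × 10^-25

Planck momentum: p_P = √(ℏc³/G) = 6.52 kg·m/s.
3.63 × 10^-24 / 6.52 = 5.57 × 10^-25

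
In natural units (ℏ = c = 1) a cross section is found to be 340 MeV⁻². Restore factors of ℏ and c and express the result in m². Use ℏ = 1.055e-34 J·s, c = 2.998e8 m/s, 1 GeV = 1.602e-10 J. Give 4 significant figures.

Area is [L]² = [E]⁻²·(ℏc)²; restore (ℏc)².
1 GeV⁻² → (ℏc)² × (1 GeV in J)⁻² = 3.898e-32 m².
Convert the energy scale: 340 MeV⁻² = 3.40e8 GeV⁻².
Result: 3.40e8 × 3.898e-32 = 1.325e-23 m².

1.325e-23 m²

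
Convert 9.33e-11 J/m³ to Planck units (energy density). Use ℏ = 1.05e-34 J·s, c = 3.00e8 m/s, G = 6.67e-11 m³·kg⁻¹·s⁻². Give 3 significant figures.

1.99e-124

Planck energy density: u_P = c⁷/(ℏG²) = 4.68e113 J/m³.
9.33e-11 / 4.68e113 = 1.99e-124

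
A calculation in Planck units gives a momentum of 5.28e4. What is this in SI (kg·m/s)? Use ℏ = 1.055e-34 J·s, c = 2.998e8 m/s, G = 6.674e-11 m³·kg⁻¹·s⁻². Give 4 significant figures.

3.446e5 kg·m/s

One Planck momentum: p_P = √(ℏc³/G) = 6.527 kg·m/s.
5.28e4 × 6.527 kg·m/s = 3.446e5 kg·m/s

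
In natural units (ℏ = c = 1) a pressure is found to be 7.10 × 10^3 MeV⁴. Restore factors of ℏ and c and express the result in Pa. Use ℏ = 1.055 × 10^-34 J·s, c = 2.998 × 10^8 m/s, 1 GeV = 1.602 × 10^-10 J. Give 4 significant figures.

Pressure is [E]/[L]³ = [E]⁴/(ℏc)³.
1 GeV⁴ → 1/(ℏc)³ × (1 GeV in J)⁴ = 2.082 × 10^37 Pa.
Convert the energy scale: 7.10 × 10^3 MeV⁴ = 7.10 × 10^-9 GeV⁴.
Result: 7.10 × 10^-9 × 2.082 × 10^37 = 1.478 × 10^29 Pa.

1.478 × 10^29 Pa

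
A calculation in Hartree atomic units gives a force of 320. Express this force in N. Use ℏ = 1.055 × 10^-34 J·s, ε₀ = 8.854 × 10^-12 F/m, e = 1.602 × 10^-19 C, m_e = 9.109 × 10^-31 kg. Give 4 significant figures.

One atomic unit of force: F_au = E_h/a₀ = m_e²e⁶/((4πε₀)³ℏ⁴) = 8.220 × 10^-8 N.
320 × 8.220 × 10^-8 N = 2.630 × 10^-5 N

2.630 × 10^-5 N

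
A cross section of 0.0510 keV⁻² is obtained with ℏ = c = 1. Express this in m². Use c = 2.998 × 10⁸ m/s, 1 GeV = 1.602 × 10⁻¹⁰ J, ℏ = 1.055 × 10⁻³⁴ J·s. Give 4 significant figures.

Area is [L]² = [E]⁻²·(ℏc)²; restore (ℏc)².
1 GeV⁻² → (ℏc)² × (1 GeV in J)⁻² = 3.898 × 10⁻³² m².
Convert the energy scale: 0.0510 keV⁻² = 5.10 × 10¹⁰ GeV⁻².
Result: 5.10 × 10¹⁰ × 3.898 × 10⁻³² = 1.988 × 10⁻²¹ m².

1.988 × 10⁻²¹ m²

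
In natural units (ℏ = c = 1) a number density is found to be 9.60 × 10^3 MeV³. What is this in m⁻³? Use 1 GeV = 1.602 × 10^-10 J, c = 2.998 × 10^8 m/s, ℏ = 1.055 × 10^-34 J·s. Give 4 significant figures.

Number density is [L]⁻³ = [E]³/(ℏc)³.
1 GeV³ → 1/(ℏc)³ × (1 GeV in J)³ = 1.299 × 10^47 m⁻³.
Convert the energy scale: 9.60 × 10^3 MeV³ = 9.60 × 10^-6 GeV³.
Result: 9.60 × 10^-6 × 1.299 × 10^47 = 1.247 × 10^42 m⁻³.

1.247 × 10^42 m⁻³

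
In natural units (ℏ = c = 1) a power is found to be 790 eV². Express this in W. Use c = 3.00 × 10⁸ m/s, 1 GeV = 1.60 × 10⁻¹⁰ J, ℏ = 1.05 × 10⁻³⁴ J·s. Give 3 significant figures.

0.193 W

Power is [E]/[T] = [E]²/ℏ.
1 GeV² → 1/ℏ × (1 GeV in J)² = 2.44 × 10¹⁴ W.
Convert the energy scale: 790 eV² = 7.90 × 10⁻¹⁶ GeV².
Result: 7.90 × 10⁻¹⁶ × 2.44 × 10¹⁴ = 0.193 W.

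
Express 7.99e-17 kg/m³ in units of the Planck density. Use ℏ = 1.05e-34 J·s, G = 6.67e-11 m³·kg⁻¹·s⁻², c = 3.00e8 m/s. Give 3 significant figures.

1.54e-113

Planck density: ρ_P = c⁵/(ℏG²) = 5.20e96 kg/m³.
7.99e-17 / 5.20e96 = 1.54e-113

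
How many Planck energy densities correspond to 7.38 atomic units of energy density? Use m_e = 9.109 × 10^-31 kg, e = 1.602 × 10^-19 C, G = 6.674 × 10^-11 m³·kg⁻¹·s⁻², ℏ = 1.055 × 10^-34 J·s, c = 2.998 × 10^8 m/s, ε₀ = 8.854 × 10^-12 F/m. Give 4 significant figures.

atomic unit of energy density: u_au = E_h/a₀³ = m_e⁴e¹⁰/((4πε₀)⁵ℏ⁸) = 2.929 × 10^13 J/m³
Planck energy density: u_P = c⁷/(ℏG²) = 4.632 × 10^113 J/m³
7.38 × 2.929 × 10^13 / 4.632 × 10^113 = 4.667 × 10^-100

4.667 × 10^-100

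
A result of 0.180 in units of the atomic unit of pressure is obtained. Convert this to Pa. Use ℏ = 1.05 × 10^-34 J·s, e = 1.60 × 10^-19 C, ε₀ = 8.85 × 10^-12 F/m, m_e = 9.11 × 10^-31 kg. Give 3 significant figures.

One atomic unit of pressure: P_au = E_h/a₀³ = m_e⁴e¹⁰/((4πε₀)⁵ℏ⁸) = 3.01 × 10^13 Pa.
0.180 × 3.01 × 10^13 Pa = 5.42 × 10^12 Pa

5.42 × 10^12 Pa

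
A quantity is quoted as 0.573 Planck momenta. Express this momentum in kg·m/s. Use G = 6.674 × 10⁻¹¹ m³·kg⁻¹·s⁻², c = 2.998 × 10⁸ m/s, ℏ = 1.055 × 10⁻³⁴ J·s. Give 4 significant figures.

One Planck momentum: p_P = √(ℏc³/G) = 6.527 kg·m/s.
0.573 × 6.527 kg·m/s = 3.740 kg·m/s

3.740 kg·m/s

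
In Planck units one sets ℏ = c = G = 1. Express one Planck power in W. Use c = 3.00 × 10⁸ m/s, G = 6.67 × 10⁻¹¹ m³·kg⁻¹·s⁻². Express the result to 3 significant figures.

3.64 × 10⁵² W

P_P = c⁵/G
  = 2.43 × 10⁴² / 6.67 × 10⁻¹¹
  = 3.64 × 10⁵² W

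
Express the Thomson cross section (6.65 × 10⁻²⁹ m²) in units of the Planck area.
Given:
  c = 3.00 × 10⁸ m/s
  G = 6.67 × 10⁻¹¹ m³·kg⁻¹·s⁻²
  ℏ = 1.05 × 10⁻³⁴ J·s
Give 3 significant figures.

2.56 × 10⁴¹

Planck area: A_P = ℏG/c³ = 2.59 × 10⁻⁷⁰ m².
6.65 × 10⁻²⁹ / 2.59 × 10⁻⁷⁰ = 2.56 × 10⁴¹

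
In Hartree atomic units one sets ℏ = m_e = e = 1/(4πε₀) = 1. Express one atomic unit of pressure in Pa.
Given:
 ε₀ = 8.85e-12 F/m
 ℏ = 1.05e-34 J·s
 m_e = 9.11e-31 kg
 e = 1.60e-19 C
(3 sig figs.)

3.01e13 Pa

P_au = E_h/a₀³ = m_e⁴e¹⁰/((4πε₀)⁵ℏ⁸)
E_h = 4.38e-18 J
a₀ = 5.26e-11 m
E_h/a₀³ = 3.01e13 Pa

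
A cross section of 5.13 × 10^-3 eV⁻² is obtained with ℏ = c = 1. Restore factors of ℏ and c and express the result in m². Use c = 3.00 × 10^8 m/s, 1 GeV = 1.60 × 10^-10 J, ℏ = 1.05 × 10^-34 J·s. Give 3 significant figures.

1.99 × 10^-16 m²

Area is [L]² = [E]⁻²·(ℏc)²; restore (ℏc)².
1 GeV⁻² → (ℏc)² × (1 GeV in J)⁻² = 3.88 × 10^-32 m².
Convert the energy scale: 5.13 × 10^-3 eV⁻² = 5.13 × 10^15 GeV⁻².
Result: 5.13 × 10^15 × 3.88 × 10^-32 = 1.99 × 10^-16 m².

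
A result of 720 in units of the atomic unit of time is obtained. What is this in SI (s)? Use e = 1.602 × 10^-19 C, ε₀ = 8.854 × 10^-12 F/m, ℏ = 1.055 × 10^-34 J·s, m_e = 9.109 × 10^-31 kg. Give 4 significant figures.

One atomic unit of time: τ_au = (4πε₀)²ℏ³/(m_e e⁴) = 2.423 × 10^-17 s.
720 × 2.423 × 10^-17 s = 1.744 × 10^-14 s

1.744 × 10^-14 s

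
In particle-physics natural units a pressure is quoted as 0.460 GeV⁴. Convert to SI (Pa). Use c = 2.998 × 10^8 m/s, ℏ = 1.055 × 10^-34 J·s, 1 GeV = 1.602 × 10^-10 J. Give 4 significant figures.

Pressure is [E]/[L]³ = [E]⁴/(ℏc)³.
1 GeV⁴ → 1/(ℏc)³ × (1 GeV in J)⁴ = 2.082 × 10^37 Pa.
Result: 0.460 × 2.082 × 10^37 = 9.575 × 10^36 Pa.

9.575 × 10^36 Pa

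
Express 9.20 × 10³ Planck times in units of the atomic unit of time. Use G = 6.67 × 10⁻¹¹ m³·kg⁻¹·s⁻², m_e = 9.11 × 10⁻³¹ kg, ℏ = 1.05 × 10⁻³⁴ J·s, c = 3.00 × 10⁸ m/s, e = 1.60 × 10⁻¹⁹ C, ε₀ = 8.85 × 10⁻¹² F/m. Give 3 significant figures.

Planck time: t_P = √(ℏG/c⁵) = 5.37 × 10⁻⁴⁴ s
atomic unit of time: τ_au = (4πε₀)²ℏ³/(m_e e⁴) = 2.40 × 10⁻¹⁷ s
9.20 × 10³ × 5.37 × 10⁻⁴⁴ / 2.40 × 10⁻¹⁷ = 2.06 × 10⁻²³

2.06 × 10⁻²³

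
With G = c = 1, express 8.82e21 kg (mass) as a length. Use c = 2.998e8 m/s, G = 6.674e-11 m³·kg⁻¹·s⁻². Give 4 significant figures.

6.549e-6 m

In G = c = 1 units mass has dimensions of length; the conversion factor is G/c².
8.82e21 kg × (G/c²) = 6.549e-6 m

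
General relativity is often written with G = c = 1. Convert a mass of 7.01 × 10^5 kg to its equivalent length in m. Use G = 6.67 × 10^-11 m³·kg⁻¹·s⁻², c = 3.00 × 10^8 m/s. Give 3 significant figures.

5.20 × 10^-22 m

In G = c = 1 units mass has dimensions of length; the conversion factor is G/c².
7.01 × 10^5 kg × (G/c²) = 5.20 × 10^-22 m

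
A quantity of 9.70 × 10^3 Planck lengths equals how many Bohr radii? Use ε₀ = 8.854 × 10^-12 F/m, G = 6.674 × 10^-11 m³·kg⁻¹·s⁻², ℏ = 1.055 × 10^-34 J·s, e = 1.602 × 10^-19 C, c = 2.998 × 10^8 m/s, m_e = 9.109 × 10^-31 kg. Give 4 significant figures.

2.960 × 10^-21

Planck length: ℓ_P = √(ℏG/c³) = 1.616 × 10^-35 m
Bohr radius: a₀ = 4πε₀ℏ²/(m_e e²) = 5.297 × 10^-11 m
9.70 × 10^3 × 1.616 × 10^-35 / 5.297 × 10^-11 = 2.960 × 10^-21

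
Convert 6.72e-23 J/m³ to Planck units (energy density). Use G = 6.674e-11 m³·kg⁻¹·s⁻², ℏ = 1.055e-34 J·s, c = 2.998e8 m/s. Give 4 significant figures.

Planck energy density: u_P = c⁷/(ℏG²) = 4.632e113 J/m³.
6.72e-23 / 4.632e113 = 1.451e-136

1.451e-136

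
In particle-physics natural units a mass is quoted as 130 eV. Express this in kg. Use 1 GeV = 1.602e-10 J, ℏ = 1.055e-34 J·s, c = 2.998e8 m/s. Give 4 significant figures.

Mass is [E]/c²; divide by c².
1 GeV → 1/c² × (1 GeV in J) = 1.782e-27 kg.
Convert the energy scale: 130 eV = 1.30e-7 GeV.
Result: 1.30e-7 × 1.782e-27 = 2.317e-34 kg.

2.317e-34 kg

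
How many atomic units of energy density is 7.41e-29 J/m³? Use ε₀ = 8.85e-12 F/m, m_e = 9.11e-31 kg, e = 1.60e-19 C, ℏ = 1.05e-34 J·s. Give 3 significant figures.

2.46e-42

atomic unit of energy density: u_au = E_h/a₀³ = m_e⁴e¹⁰/((4πε₀)⁵ℏ⁸) = 3.01e13 J/m³.
7.41e-29 / 3.01e13 = 2.46e-42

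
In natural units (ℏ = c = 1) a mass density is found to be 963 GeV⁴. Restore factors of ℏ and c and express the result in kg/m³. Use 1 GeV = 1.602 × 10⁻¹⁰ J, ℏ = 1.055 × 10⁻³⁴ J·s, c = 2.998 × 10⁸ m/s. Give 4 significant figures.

2.230 × 10²³ kg/m³

Mass density is [E]/(c²[L]³) = [E]⁴/(ℏ³c⁵).
1 GeV⁴ → 1/(ℏ³c⁵) × (1 GeV in J)⁴ = 2.316 × 10²⁰ kg/m³.
Result: 963 × 2.316 × 10²⁰ = 2.230 × 10²³ kg/m³.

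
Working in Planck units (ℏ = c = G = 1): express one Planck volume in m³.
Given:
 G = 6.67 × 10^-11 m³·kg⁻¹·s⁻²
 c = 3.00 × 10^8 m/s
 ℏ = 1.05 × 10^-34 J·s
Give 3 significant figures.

From ℏ = c = G = 1 the volume scale is V_P = (ℏG/c³)^(3/2).
  = √(1.75 × 10^-209)
  = 4.18 × 10^-105 m³

4.18 × 10^-105 m³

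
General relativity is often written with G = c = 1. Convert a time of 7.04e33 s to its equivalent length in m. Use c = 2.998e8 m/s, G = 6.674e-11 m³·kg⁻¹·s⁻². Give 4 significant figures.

Time → length via c.
7.04e33 s × (c) = 2.111e42 m

2.111e42 m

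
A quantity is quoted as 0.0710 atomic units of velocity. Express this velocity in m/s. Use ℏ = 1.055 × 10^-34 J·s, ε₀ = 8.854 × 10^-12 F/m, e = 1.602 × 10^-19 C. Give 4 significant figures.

One atomic unit of velocity: v_au = e²/(4πε₀ℏ) = 2.186 × 10^6 m/s.
0.0710 × 2.186 × 10^6 m/s = 1.552 × 10^5 m/s

1.552 × 10^5 m/s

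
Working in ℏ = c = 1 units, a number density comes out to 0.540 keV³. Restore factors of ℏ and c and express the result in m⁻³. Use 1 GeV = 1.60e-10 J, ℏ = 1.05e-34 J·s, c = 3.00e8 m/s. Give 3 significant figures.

Number density is [L]⁻³ = [E]³/(ℏc)³.
1 GeV³ → 1/(ℏc)³ × (1 GeV in J)³ = 1.31e47 m⁻³.
Convert the energy scale: 0.540 keV³ = 5.40e-19 GeV³.
Result: 5.40e-19 × 1.31e47 = 7.08e28 m⁻³.

7.08e28 m⁻³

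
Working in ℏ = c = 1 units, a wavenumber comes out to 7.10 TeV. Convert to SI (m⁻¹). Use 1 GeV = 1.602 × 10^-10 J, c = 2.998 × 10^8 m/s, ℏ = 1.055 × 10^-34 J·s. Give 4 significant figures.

3.596 × 10^19 m⁻¹

Inverse length is [E]/(ℏc).
1 GeV → 1/(ℏc) × (1 GeV in J) = 5.065 × 10^15 m⁻¹.
Convert the energy scale: 7.10 TeV = 7.10 × 10^3 GeV.
Result: 7.10 × 10^3 × 5.065 × 10^15 = 3.596 × 10^19 m⁻¹.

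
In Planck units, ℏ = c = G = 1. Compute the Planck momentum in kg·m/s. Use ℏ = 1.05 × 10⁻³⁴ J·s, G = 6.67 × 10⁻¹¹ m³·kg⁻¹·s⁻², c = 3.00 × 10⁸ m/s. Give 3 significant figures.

From ℏ = c = G = 1 the momentum scale is p_P = √(ℏc³/G).
  = √(42.5)
  = 6.52 kg·m/s

6.52 kg·m/s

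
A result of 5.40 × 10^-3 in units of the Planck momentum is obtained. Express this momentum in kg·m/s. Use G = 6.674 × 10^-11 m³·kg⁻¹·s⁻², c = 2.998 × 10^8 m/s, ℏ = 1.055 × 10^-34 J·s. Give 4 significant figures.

0.03524 kg·m/s

One Planck momentum: p_P = √(ℏc³/G) = 6.527 kg·m/s.
5.40 × 10^-3 × 6.527 kg·m/s = 0.03524 kg·m/s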